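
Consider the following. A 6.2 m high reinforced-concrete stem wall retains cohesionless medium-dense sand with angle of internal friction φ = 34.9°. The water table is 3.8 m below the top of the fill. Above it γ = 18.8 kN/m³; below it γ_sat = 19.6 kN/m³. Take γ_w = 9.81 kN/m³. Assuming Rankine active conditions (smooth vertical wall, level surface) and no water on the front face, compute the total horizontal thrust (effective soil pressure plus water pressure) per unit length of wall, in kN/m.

120 kN/m

K_a = tan²(45° − φ/2) = 0.2721.
γ' = 19.6 − 9.81 = 9.790 kN/m³. Depth below WT = 2.4 m.
σ'_h at WT = K_a γ d_w = 19.44 kPa; at base = 19.44 + K_a γ' × 2.4 = 25.84 kPa.
P₁ (0–3.8 m) = ½×19.44×3.8 = 36.94. P₂ (3.8–6.2 m) = ½(19.44+25.84)×2.4 = 54.33.
P_w = ½ γ_w h₂² = 0.5×9.81×2.4² = 28.25. Total = 36.94+54.33+28.25 = 119.5 kN/m.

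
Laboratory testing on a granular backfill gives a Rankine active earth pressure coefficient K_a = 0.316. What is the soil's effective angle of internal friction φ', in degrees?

K_a = tan²(45° − φ/2) ⇒ 45° − φ/2 = arctan(√0.316) = 29.34°.
φ = 2(45° − 29.34°) = 31.32°.

31.3°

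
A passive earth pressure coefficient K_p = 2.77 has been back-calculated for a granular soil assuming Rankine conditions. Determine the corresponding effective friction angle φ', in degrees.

28.0°

K_p = (1+sin φ)/(1−sin φ) ⇒ sin φ = (K_p − 1)/(K_p + 1) = 0.4695.
φ = arcsin(0.4695) = 28.00°.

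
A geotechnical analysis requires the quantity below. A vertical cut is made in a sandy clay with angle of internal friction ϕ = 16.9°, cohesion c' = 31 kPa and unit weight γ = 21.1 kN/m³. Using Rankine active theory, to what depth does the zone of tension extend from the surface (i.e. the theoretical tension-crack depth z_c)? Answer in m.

K_a = tan²(45° − 16.9°/2) = 0.5495; √K_a = 0.7413.
The active pressure is zero where K_a γ z = 2c√K_a, so z_c = 2c/(γ√K_a) = 2×31/(21.1×0.7413) = 3.964 m.

3.96 m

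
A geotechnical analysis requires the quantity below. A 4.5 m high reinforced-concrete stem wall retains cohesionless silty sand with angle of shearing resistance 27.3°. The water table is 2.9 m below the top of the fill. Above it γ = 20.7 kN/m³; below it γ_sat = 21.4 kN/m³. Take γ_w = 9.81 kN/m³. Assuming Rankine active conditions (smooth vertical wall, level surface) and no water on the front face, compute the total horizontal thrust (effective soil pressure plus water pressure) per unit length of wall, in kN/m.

K_a = tan²(45° − φ/2) = 0.3711.
γ' = 21.4 − 9.81 = 11.59 kN/m³. Depth below WT = 1.6 m.
σ'_h at WT = K_a γ d_w = 22.28 kPa; at base = 22.28 + K_a γ' × 1.6 = 29.16 kPa.
P₁ (0–2.9 m) = ½×22.28×2.9 = 32.30. P₂ (2.9–4.5 m) = ½(22.28+29.16)×1.6 = 41.15.
P_w = ½ γ_w h₂² = 0.5×9.81×1.6² = 12.56. Total = 32.30+41.15+12.56 = 86.01 kN/m.

86.0 kN/m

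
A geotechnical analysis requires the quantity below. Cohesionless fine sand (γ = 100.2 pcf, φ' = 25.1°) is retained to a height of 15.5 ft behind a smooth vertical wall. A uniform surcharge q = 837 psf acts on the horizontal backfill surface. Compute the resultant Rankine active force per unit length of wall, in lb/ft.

10100 lb/ft

K_a = tan²(45° − φ/2) = 0.4043.
Soil triangle: ½ K_a γ H² = 0.5×0.4043×100.2×15.5² = 4866 lb/ft.
Surcharge rectangle: K_a q H = 0.4043×837×15.5 = 5245 lb/ft.
Total = 4866 + 5245 = 10110 lb/ft.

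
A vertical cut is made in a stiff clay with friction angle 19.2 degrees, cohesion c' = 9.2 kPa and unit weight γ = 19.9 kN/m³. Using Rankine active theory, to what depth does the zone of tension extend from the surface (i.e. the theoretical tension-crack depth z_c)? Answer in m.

1.30 m

K_a = tan²(45° − 19.2°/2) = 0.5050; √K_a = 0.7107.
The active pressure is zero where K_a γ z = 2c√K_a, so z_c = 2c/(γ√K_a) = 2×9.2/(19.9×0.7107) = 1.301 m.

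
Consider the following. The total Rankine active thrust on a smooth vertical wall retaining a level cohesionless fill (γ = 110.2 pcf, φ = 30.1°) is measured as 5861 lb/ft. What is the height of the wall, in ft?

17.9 ft

K_a = 0.3320. P_a = ½ K_a γ H² ⇒ H = √(2P_a/(K_a γ)).
H = √(2×5861/(0.3320×110.2)) = 17.90 ft.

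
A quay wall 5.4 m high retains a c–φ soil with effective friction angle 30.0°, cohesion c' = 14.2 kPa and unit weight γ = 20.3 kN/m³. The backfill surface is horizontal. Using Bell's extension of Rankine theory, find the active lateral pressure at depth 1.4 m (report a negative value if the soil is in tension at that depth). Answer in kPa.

-6.92 kPa

K_a = (1 − sin φ)/(1 + sin φ) = 0.3333.
σ_a = K_a γ z − 2c√K_a = 0.3333×20.3×1.4 − 2×14.2×0.5774 = -6.923 kPa.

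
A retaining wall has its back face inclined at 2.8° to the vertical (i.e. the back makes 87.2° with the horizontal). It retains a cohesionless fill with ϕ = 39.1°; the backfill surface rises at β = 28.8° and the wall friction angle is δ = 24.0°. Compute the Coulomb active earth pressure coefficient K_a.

K_a = sin²(α+φ) / [sin²α · sin(α−δ) · (1 + √{sin(φ+δ)sin(φ−β) / (sin(α−δ)sin(α+β))})²].
With α = 87.2°, φ = 39.1°, δ = 24.0°, β = 28.8°: K_a = 0.3489.

0.349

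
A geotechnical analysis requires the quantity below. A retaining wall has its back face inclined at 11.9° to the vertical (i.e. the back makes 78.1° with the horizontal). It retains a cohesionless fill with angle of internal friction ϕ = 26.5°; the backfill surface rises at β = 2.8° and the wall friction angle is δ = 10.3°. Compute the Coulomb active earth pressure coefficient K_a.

0.461

K_a = sin²(α+φ) / [sin²α · sin(α−δ) · (1 + √{sin(φ+δ)sin(φ−β) / (sin(α−δ)sin(α+β))})²].
With α = 78.1°, φ = 26.5°, δ = 10.3°, β = 2.8°: K_a = 0.4613.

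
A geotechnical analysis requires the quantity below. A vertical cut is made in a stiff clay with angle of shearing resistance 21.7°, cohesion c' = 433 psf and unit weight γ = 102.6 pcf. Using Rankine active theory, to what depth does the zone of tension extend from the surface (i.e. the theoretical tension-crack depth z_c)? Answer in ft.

K_a = tan²(45° − 21.7°/2) = 0.4601; √K_a = 0.6783.
The active pressure is zero where K_a γ z = 2c√K_a, so z_c = 2c/(γ√K_a) = 2×433/(102.6×0.6783) = 12.44 ft.

12.4 ft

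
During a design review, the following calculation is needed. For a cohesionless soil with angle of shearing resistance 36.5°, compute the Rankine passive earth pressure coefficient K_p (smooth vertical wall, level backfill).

3.94

K_p = (1 + sin φ)/(1 − sin φ) = tan²(45° + 36.5°/2) = 3.936.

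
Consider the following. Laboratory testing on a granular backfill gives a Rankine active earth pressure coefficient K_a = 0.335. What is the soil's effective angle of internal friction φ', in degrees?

K_a = tan²(45° − φ/2) ⇒ 45° − φ/2 = arctan(√0.335) = 30.06°.
φ = 2(45° − 30.06°) = 29.88°.

29.9°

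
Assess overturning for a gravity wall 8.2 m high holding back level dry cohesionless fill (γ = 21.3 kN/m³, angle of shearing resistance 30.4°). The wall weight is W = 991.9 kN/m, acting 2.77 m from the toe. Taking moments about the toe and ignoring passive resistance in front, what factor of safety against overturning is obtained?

K_a = tan²(45° − 30.4°/2) = 0.3280.
P_a = ½K_aγH² = 0.5×0.3280×21.3×8.2² = 234.9 kN/m, acting at H/3 = 2.733 m above the base.
Overturning moment M_o = P_a × H/3 = 234.9 × 2.733 = 642.0.
Resisting moment M_r = W × 2.77 = 991.9 × 2.77 = 2748.
FS_overturning = M_r/M_o = 2748/642.0 = 4.280.

4.28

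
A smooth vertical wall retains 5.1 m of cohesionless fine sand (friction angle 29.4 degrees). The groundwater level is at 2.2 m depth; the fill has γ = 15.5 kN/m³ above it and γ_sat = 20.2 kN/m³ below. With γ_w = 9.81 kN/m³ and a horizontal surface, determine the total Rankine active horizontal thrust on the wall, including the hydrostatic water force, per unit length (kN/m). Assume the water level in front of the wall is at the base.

K_a = tan²(45° − φ/2) = 0.3415.
γ' = 20.2 − 9.81 = 10.39 kN/m³. Depth below WT = 2.9 m.
σ'_h at WT = K_a γ d_w = 11.64 kPa; at base = 11.64 + K_a γ' × 2.9 = 21.93 kPa.
P₁ (0–2.2 m) = ½×11.64×2.2 = 12.81. P₂ (2.2–5.1 m) = ½(11.64+21.93)×2.9 = 48.69.
P_w = ½ γ_w h₂² = 0.5×9.81×2.9² = 41.25. Total = 12.81+48.69+41.25 = 102.7 kN/m.

103 kN/m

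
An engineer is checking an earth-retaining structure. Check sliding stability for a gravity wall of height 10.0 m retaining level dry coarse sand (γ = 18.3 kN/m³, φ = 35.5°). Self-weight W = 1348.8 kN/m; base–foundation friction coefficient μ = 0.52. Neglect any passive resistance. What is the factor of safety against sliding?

K_a = tan²(45° − 35.5°/2) = 0.2653.
P_a = ½K_aγH² = 0.5×0.2653×18.3×10.0² = 242.7 kN/m, acting at H/3 = 3.333 m above the base.
FS_sliding = μW / P_a = 0.52×1348.8 / 242.7 = 2.890.

2.89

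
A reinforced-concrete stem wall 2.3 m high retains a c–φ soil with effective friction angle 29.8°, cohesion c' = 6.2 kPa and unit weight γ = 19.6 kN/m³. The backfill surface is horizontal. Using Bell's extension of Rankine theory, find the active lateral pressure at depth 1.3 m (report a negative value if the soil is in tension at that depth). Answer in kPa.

K_a = (1 − sin φ)/(1 + sin φ) = 0.3360.
σ_a = K_a γ z − 2c√K_a = 0.3360×19.6×1.3 − 2×6.2×0.5797 = 1.374 kPa.

1.37 kPa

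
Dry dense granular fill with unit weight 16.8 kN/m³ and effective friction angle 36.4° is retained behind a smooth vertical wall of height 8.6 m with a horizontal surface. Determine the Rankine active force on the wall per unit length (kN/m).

K_a = tan²(45° − φ/2) = 0.2552.
P_a = ½ K_a γ H² = 0.5 × 0.2552 × 16.8 × 8.6² = 158.5 kN/m.

159 kN/m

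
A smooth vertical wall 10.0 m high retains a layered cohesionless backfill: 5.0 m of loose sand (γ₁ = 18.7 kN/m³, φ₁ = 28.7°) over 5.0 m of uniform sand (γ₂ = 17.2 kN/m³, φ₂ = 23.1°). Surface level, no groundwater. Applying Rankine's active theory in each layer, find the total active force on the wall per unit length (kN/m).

380 kN/m

K_a1 = tan²(45°−28.7°/2) = 0.3511; K_a2 = tan²(45°−23.1°/2) = 0.4364.
Layer 1: σ at base = K_a1 γ₁ h₁ = 32.83 kPa; P₁ = ½×32.83×5.0 = 82.08.
Layer 2: σ_v at top = γ₁h₁ = 93.50; σ_h top = K_a2×93.50 = 40.81; σ_h base = K_a2×(93.50+17.2×5.0) = 78.34.
P₂ = ½(40.81+78.34)×5.0 = 297.9. Total P_a = 82.08+297.9 = 379.9 kN/m.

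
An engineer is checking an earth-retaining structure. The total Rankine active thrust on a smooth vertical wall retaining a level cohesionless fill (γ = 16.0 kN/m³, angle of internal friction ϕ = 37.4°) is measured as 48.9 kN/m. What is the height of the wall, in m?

K_a = 0.2443. P_a = ½ K_a γ H² ⇒ H = √(2P_a/(K_a γ)).
H = √(2×48.9/(0.2443×16.0)) = 5.002 m.

5.00 m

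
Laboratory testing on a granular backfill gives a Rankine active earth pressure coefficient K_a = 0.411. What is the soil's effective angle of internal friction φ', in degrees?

K_a = tan²(45° − φ/2) ⇒ 45° − φ/2 = arctan(√0.411) = 32.66°.
φ = 2(45° − 32.66°) = 24.67°.

24.7°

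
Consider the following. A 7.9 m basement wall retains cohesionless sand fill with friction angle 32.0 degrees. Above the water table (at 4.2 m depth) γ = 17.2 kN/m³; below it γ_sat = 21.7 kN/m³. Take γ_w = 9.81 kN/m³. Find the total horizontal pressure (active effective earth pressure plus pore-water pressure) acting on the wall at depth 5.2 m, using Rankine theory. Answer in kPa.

35.7 kPa

K_a = (1 − sin φ)/(1 + sin φ) = 0.3073.
γ' = 21.7 − 9.81 = 11.89 kN/m³.
Effective vertical stress at 5.2 m: σ'_v = 17.2×4.2 + 11.89×1.00 = 84.13 kPa.
σ'_h = K_a σ'_v = 0.3073 × 84.13 = 25.85 kPa; u = γ_w × 1.00 = 9.810 kPa.
Total σ_h = 25.85 + 9.810 = 35.66 kPa.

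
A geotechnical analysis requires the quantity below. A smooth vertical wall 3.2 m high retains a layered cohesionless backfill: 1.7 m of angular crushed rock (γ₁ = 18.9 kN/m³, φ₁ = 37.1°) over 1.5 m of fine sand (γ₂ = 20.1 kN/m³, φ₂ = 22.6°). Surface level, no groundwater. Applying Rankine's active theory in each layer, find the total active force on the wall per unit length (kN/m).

38.3 kN/m

K_a1 = tan²(45°−37.1°/2) = 0.2475; K_a2 = tan²(45°−22.6°/2) = 0.4448.
Layer 1: σ at base = K_a1 γ₁ h₁ = 7.952 kPa; P₁ = ½×7.952×1.7 = 6.759.
Layer 2: σ_v at top = γ₁h₁ = 32.13; σ_h top = K_a2×32.13 = 14.29; σ_h base = K_a2×(32.13+20.1×1.5) = 27.70.
P₂ = ½(14.29+27.70)×1.5 = 31.49. Total P_a = 6.759+31.49 = 38.25 kN/m.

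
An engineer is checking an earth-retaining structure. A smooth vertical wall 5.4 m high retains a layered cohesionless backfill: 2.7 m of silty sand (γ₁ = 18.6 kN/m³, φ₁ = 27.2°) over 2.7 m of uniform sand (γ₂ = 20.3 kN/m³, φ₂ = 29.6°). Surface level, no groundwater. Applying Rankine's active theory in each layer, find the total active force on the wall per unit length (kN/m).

K_a1 = tan²(45°−27.2°/2) = 0.3726; K_a2 = tan²(45°−29.6°/2) = 0.3387.
Layer 1: σ at base = K_a1 γ₁ h₁ = 18.71 kPa; P₁ = ½×18.71×2.7 = 25.26.
Layer 2: σ_v at top = γ₁h₁ = 50.22; σ_h top = K_a2×50.22 = 17.01; σ_h base = K_a2×(50.22+20.3×2.7) = 35.58.
P₂ = ½(17.01+35.58)×2.7 = 71.00. Total P_a = 25.26+71.00 = 96.26 kN/m.

96.3 kN/m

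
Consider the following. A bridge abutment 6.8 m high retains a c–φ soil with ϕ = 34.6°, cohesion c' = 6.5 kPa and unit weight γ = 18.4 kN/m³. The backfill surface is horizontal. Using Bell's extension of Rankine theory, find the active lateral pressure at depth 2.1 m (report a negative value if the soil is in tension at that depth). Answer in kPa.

3.83 kPa

K_a = (1 − sin φ)/(1 + sin φ) = 0.2756.
σ_a = K_a γ z − 2c√K_a = 0.2756×18.4×2.1 − 2×6.5×0.5250 = 3.825 kPa.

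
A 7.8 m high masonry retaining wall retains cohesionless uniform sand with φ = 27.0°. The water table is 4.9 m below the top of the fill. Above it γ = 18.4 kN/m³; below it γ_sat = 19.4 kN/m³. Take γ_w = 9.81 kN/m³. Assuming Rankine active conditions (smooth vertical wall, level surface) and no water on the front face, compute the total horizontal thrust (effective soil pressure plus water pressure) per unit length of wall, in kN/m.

K_a = tan²(45° − φ/2) = 0.3755.
γ' = 19.4 − 9.81 = 9.590 kN/m³. Depth below WT = 2.9 m.
σ'_h at WT = K_a γ d_w = 33.86 kPa; at base = 33.86 + K_a γ' × 2.9 = 44.30 kPa.
P₁ (0–4.9 m) = ½×33.86×4.9 = 82.95. P₂ (4.9–7.8 m) = ½(33.86+44.30)×2.9 = 113.3.
P_w = ½ γ_w h₂² = 0.5×9.81×2.9² = 41.25. Total = 82.95+113.3+41.25 = 237.5 kN/m.

238 kN/m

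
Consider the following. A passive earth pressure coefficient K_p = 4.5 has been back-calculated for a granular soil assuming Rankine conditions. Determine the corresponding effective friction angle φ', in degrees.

39.5°

K_p = (1+sin φ)/(1−sin φ) ⇒ sin φ = (K_p − 1)/(K_p + 1) = 0.6364.
φ = arcsin(0.6364) = 39.52°.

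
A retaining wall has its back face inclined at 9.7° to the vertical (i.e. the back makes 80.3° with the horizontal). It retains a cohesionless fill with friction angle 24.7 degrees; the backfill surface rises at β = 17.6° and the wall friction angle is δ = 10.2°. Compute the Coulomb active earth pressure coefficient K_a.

K_a = sin²(α+φ) / [sin²α · sin(α−δ) · (1 + √{sin(φ+δ)sin(φ−β) / (sin(α−δ)sin(α+β))})²].
With α = 80.3°, φ = 24.7°, δ = 10.2°, β = 17.6°: K_a = 0.6277.

0.628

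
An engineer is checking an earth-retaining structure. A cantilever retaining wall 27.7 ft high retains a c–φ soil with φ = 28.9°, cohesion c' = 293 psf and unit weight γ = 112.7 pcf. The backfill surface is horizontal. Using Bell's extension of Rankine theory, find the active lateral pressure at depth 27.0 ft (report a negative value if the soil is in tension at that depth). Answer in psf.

K_a = (1 − sin φ)/(1 + sin φ) = 0.3484.
σ_a = K_a γ z − 2c√K_a = 0.3484×112.7×27.0 − 2×293×0.5902 = 714.2 psf.

714 psf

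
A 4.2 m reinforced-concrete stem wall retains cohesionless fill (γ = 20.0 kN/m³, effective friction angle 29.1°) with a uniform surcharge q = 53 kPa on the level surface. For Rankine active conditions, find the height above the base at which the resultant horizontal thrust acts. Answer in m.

K_a = 0.3456.
Triangular part P₁ = ½K_aγH² = 60.96 at H/3 = 1.400 m; rectangular part P₂ = K_a q H = 76.93 at H/2 = 2.100 m.
ȳ = (P₁·1.400 + P₂·2.100)/(P₁+P₂) = 1.791 m.

1.79 m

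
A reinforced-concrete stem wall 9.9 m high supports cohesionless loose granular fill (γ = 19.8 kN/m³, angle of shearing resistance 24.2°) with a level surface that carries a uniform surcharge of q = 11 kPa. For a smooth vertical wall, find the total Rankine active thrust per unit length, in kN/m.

K_a = tan²(45° − φ/2) = 0.4185.
Soil triangle: ½ K_a γ H² = 0.5×0.4185×19.8×9.9² = 406.1 kN/m.
Surcharge rectangle: K_a q H = 0.4185×11×9.9 = 45.58 kN/m.
Total = 406.1 + 45.58 = 451.7 kN/m.

452 kN/m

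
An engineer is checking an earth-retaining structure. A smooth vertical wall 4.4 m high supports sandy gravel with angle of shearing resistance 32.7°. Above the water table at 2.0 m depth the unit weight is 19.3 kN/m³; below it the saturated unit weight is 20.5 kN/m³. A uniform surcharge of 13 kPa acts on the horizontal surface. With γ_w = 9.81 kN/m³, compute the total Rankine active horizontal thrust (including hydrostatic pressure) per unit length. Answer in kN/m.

93.7 kN/m

K_a = tan²(45° − φ/2) = 0.2985.
γ' = 20.5 − 9.81 = 10.69 kN/m³. h₂ = H − d_w = 2.4 m.
σ'_h: at surface K_a·q = 3.880; at WT K_a(q+γd_w) = 15.40; at base K_a(q+γd_w+γ'h₂) = 23.06 kPa.
P₁ = ½(3.880+15.40)×2.0 = 19.28; P₂ = ½(15.40+23.06)×2.4 = 46.16; P_w = ½γ_w h₂² = 28.25.
Total = 19.28+46.16+28.25 = 93.69 kN/m.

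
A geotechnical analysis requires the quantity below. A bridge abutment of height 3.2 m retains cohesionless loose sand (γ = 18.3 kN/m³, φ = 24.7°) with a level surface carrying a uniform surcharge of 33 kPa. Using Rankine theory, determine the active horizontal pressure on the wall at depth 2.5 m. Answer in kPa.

K_a = (1 − sin φ)/(1 + sin φ) = 0.4106.
σ_v = γz + q = 18.3 × 2.5 + 33 = 78.75 kPa.
σ_h = K_a σ_v = 0.4106 × 78.75 = 32.33 kPa.

32.3 kPa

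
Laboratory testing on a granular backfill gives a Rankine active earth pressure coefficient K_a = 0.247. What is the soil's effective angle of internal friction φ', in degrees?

37.1°

K_a = tan²(45° − φ/2) ⇒ 45° − φ/2 = arctan(√0.247) = 26.43°.
φ = 2(45° − 26.43°) = 37.15°.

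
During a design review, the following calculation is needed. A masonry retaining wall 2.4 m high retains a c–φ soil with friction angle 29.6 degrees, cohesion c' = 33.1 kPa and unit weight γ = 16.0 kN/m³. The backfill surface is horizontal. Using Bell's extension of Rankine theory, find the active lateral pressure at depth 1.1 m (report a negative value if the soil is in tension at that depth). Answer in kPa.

-32.6 kPa

K_a = (1 − sin φ)/(1 + sin φ) = 0.3387.
σ_a = K_a γ z − 2c√K_a = 0.3387×16.0×1.1 − 2×33.1×0.5820 = -32.57 kPa.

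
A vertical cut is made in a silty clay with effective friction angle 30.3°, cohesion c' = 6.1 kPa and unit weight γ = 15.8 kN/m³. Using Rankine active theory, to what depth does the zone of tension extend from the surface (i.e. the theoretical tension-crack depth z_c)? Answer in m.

K_a = tan²(45° − 30.3°/2) = 0.3293; √K_a = 0.5739.
The active pressure is zero where K_a γ z = 2c√K_a, so z_c = 2c/(γ√K_a) = 2×6.1/(15.8×0.5739) = 1.346 m.

1.35 m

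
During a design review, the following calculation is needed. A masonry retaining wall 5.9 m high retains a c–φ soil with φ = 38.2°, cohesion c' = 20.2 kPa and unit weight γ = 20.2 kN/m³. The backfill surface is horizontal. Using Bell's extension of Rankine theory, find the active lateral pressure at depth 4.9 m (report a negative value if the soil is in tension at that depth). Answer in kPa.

K_a = (1 − sin φ)/(1 + sin φ) = 0.2358.
σ_a = K_a γ z − 2c√K_a = 0.2358×20.2×4.9 − 2×20.2×0.4856 = 3.721 kPa.

3.72 kPa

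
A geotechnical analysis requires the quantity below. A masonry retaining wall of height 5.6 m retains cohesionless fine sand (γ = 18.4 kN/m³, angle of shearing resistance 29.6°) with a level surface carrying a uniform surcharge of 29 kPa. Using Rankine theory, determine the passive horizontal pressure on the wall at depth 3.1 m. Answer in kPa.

K_p = (1 + sin φ)/(1 − sin φ) = 2.952.
σ_v = γz + q = 18.4 × 3.1 + 29 = 86.04 kPa.
σ_h = K_p σ_v = 2.952 × 86.04 = 254.0 kPa.

254 kPa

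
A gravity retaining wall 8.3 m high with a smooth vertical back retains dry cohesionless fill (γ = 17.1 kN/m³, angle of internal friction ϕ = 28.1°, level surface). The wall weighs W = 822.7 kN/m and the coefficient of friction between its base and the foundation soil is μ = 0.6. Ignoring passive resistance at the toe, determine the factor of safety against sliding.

2.33

K_a = tan²(45° − 28.1°/2) = 0.3596.
P_a = ½K_aγH² = 0.5×0.3596×17.1×8.3² = 211.8 kN/m, acting at H/3 = 2.767 m above the base.
FS_sliding = μW / P_a = 0.6×822.7 / 211.8 = 2.330.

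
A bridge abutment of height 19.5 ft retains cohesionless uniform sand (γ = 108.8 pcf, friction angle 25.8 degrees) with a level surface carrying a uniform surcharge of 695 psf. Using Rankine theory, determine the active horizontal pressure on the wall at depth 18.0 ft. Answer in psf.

K_a = (1 − sin φ)/(1 + sin φ) = 0.3935.
σ_v = γz + q = 108.8 × 18.0 + 695 = 2653 psf.
σ_h = K_a σ_v = 0.3935 × 2653 = 1044 psf.

1040 psf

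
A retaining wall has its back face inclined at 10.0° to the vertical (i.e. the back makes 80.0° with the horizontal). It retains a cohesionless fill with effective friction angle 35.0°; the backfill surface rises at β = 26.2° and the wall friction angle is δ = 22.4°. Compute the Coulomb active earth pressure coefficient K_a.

0.513

K_a = sin²(α+φ) / [sin²α · sin(α−δ) · (1 + √{sin(φ+δ)sin(φ−β) / (sin(α−δ)sin(α+β))})²].
With α = 80.0°, φ = 35.0°, δ = 22.4°, β = 26.2°: K_a = 0.5127.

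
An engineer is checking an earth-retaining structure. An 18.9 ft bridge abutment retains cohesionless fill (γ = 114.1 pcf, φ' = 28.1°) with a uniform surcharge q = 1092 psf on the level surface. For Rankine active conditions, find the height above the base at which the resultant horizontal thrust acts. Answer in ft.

K_a = 0.3596.
Triangular part P₁ = ½K_aγH² = 7328 at H/3 = 6.300 ft; rectangular part P₂ = K_a q H = 7422 at H/2 = 9.450 ft.
ȳ = (P₁·6.300 + P₂·9.450)/(P₁+P₂) = 7.885 ft.

7.88 ft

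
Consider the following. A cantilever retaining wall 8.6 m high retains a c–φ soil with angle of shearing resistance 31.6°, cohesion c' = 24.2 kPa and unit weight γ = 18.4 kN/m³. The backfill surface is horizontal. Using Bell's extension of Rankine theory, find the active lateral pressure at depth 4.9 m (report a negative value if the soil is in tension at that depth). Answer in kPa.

K_a = (1 − sin φ)/(1 + sin φ) = 0.3123.
σ_a = K_a γ z − 2c√K_a = 0.3123×18.4×4.9 − 2×24.2×0.5589 = 1.111 kPa.

1.11 kPa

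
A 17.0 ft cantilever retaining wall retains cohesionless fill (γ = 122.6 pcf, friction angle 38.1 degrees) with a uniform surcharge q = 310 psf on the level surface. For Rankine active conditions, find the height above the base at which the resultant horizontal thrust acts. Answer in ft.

K_a = 0.2368.
Triangular part P₁ = ½K_aγH² = 4196 at H/3 = 5.667 ft; rectangular part P₂ = K_a q H = 1248 at H/2 = 8.500 ft.
ȳ = (P₁·5.667 + P₂·8.500)/(P₁+P₂) = 6.316 ft.

6.32 ft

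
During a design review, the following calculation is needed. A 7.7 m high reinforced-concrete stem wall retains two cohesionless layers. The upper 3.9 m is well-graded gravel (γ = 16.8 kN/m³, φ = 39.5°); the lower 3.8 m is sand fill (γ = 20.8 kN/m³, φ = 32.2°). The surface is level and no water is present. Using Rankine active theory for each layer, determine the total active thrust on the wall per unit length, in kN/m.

150 kN/m

K_a1 = tan²(45°−39.5°/2) = 0.2224; K_a2 = tan²(45°−32.2°/2) = 0.3047.
Layer 1: σ at base = K_a1 γ₁ h₁ = 14.57 kPa; P₁ = ½×14.57×3.9 = 28.42.
Layer 2: σ_v at top = γ₁h₁ = 65.52; σ_h top = K_a2×65.52 = 19.97; σ_h base = K_a2×(65.52+20.8×3.8) = 44.05.
P₂ = ½(19.97+44.05)×3.8 = 121.6. Total P_a = 28.42+121.6 = 150.1 kN/m.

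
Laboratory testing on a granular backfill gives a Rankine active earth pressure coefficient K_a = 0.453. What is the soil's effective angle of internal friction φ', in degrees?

22.1°

K_a = tan²(45° − φ/2) ⇒ 45° − φ/2 = arctan(√0.453) = 33.94°.
φ = 2(45° − 33.94°) = 22.11°.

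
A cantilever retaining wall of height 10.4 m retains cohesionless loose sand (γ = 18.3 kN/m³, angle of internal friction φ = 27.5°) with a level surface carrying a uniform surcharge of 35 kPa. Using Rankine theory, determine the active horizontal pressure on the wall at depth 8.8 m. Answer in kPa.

72.2 kPa

K_a = (1 − sin φ)/(1 + sin φ) = 0.3682.
σ_v = γz + q = 18.3 × 8.8 + 35 = 196.0 kPa.
σ_h = K_a σ_v = 0.3682 × 196.0 = 72.19 kPa.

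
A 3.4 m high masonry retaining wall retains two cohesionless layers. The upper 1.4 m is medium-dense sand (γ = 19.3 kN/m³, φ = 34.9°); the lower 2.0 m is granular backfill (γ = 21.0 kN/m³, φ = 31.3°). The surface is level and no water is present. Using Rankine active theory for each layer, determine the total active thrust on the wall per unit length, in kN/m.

35.5 kN/m

K_a1 = tan²(45°−34.9°/2) = 0.2721; K_a2 = tan²(45°−31.3°/2) = 0.3162.
Layer 1: σ at base = K_a1 γ₁ h₁ = 7.353 kPa; P₁ = ½×7.353×1.4 = 5.147.
Layer 2: σ_v at top = γ₁h₁ = 27.02; σ_h top = K_a2×27.02 = 8.544; σ_h base = K_a2×(27.02+21.0×2.0) = 21.82.
P₂ = ½(8.544+21.82)×2.0 = 30.37. Total P_a = 5.147+30.37 = 35.52 kN/m.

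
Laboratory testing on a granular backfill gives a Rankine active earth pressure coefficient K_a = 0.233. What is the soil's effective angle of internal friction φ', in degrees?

38.5°

K_a = tan²(45° − φ/2) ⇒ 45° − φ/2 = arctan(√0.233) = 25.77°.
φ = 2(45° − 25.77°) = 38.47°.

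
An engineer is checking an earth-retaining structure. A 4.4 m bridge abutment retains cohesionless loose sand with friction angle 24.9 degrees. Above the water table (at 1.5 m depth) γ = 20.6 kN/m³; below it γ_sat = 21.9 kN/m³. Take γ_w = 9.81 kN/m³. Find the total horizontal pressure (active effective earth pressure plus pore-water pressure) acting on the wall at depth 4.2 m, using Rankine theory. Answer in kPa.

52.4 kPa

K_a = (1 − sin φ)/(1 + sin φ) = 0.4074.
γ' = 21.9 − 9.81 = 12.09 kN/m³.
Effective vertical stress at 4.2 m: σ'_v = 20.6×1.5 + 12.09×2.70 = 63.54 kPa.
σ'_h = K_a σ'_v = 0.4074 × 63.54 = 25.89 kPa; u = γ_w × 2.70 = 26.49 kPa.
Total σ_h = 25.89 + 26.49 = 52.38 kPa.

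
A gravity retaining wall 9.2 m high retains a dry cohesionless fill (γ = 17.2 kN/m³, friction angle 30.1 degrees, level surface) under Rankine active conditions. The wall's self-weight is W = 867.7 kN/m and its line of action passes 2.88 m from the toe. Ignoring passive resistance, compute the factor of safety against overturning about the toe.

K_a = tan²(45° − 30.1°/2) = 0.3320.
P_a = ½K_aγH² = 0.5×0.3320×17.2×9.2² = 241.7 kN/m, acting at H/3 = 3.067 m above the base.
Overturning moment M_o = P_a × H/3 = 241.7 × 3.067 = 741.1.
Resisting moment M_r = W × 2.88 = 867.7 × 2.88 = 2499.
FS_overturning = M_r/M_o = 2499/741.1 = 3.372.

3.37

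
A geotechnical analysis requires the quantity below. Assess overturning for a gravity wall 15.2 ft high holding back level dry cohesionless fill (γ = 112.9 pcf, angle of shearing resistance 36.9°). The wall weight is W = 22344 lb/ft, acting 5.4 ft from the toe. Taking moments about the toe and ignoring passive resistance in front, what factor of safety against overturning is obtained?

7.31

K_a = tan²(45° − 36.9°/2) = 0.2497.
P_a = ½K_aγH² = 0.5×0.2497×112.9×15.2² = 3256 lb/ft, acting at H/3 = 5.067 ft above the base.
Overturning moment M_o = P_a × H/3 = 3256 × 5.067 = 16500.
Resisting moment M_r = W × 5.4 = 22344 × 5.4 = 120700.
FS_overturning = M_r/M_o = 120700/16500 = 7.313.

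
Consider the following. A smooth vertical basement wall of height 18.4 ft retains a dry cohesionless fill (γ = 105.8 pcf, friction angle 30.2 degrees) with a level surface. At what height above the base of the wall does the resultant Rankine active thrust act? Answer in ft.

6.13 ft

K_a = 0.3307.
The pressure distribution is triangular, so the resultant acts at H/3 above the base = 18.4/3 = 6.133 ft.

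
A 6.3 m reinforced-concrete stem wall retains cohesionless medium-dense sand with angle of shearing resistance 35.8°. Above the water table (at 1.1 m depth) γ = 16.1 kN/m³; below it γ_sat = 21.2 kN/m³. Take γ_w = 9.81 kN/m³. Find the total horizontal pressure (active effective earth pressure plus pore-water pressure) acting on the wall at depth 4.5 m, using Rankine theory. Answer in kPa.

K_a = (1 − sin φ)/(1 + sin φ) = 0.2619.
γ' = 21.2 − 9.81 = 11.39 kN/m³.
Effective vertical stress at 4.5 m: σ'_v = 16.1×1.1 + 11.39×3.40 = 56.44 kPa.
σ'_h = K_a σ'_v = 0.2619 × 56.44 = 14.78 kPa; u = γ_w × 3.40 = 33.35 kPa.
Total σ_h = 14.78 + 33.35 = 48.13 kPa.

48.1 kPa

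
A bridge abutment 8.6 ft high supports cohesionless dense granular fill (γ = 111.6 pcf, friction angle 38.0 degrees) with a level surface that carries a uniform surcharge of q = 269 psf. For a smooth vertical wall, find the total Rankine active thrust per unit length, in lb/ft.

1530 lb/ft

K_a = tan²(45° − φ/2) = 0.2379.
Soil triangle: ½ K_a γ H² = 0.5×0.2379×111.6×8.6² = 981.7 lb/ft.
Surcharge rectangle: K_a q H = 0.2379×269×8.6 = 550.3 lb/ft.
Total = 981.7 + 550.3 = 1532 lb/ft.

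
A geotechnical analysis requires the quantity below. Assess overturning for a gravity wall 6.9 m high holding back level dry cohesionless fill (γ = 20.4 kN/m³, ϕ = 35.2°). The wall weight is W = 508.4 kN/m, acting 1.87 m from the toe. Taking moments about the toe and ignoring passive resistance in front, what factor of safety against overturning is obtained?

3.17

K_a = tan²(45° − 35.2°/2) = 0.2687.
P_a = ½K_aγH² = 0.5×0.2687×20.4×6.9² = 130.5 kN/m, acting at H/3 = 2.300 m above the base.
Overturning moment M_o = P_a × H/3 = 130.5 × 2.300 = 300.1.
Resisting moment M_r = W × 1.87 = 508.4 × 1.87 = 950.7.
FS_overturning = M_r/M_o = 950.7/300.1 = 3.168.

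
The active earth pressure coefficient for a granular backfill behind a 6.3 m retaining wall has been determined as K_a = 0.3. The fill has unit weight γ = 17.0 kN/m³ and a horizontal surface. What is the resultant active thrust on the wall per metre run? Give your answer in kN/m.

101 kN/m

P = ½ K_a γ H² = 0.5 × 0.3 × 17.0 × 6.3² = 101.2 kN/m.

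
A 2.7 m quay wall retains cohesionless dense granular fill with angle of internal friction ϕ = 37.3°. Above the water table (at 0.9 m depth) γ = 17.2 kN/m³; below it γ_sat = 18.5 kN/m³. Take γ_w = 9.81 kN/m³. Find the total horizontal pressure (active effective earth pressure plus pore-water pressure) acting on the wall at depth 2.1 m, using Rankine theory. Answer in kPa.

K_a = (1 − sin φ)/(1 + sin φ) = 0.2453.
γ' = 18.5 − 9.81 = 8.690 kN/m³.
Effective vertical stress at 2.1 m: σ'_v = 17.2×0.9 + 8.690×1.20 = 25.91 kPa.
σ'_h = K_a σ'_v = 0.2453 × 25.91 = 6.356 kPa; u = γ_w × 1.20 = 11.77 kPa.
Total σ_h = 6.356 + 11.77 = 18.13 kPa.

18.1 kPa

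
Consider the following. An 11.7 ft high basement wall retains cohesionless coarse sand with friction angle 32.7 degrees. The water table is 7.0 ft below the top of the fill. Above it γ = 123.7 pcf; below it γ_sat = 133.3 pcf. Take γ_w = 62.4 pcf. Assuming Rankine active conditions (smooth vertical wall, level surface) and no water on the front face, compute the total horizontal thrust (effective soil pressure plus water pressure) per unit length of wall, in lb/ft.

3040 lb/ft

K_a = tan²(45° − φ/2) = 0.2985.
γ' = 133.3 − 62.4 = 70.90 pcf. Depth below WT = 4.7 ft.
σ'_h at WT = K_a γ d_w = 258.5 psf; at base = 258.5 + K_a γ' × 4.7 = 357.9 psf.
P₁ (0–7.0 ft) = ½×258.5×7.0 = 904.6. P₂ (7.0–11.7 ft) = ½(258.5+357.9)×4.7 = 1449.
P_w = ½ γ_w h₂² = 0.5×62.4×4.7² = 689.2. Total = 904.6+1449+689.2 = 3042 lb/ft.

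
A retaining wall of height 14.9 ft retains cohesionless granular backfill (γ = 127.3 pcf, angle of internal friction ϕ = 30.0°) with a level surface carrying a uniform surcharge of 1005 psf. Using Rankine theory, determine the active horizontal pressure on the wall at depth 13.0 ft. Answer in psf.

K_a = (1 − sin φ)/(1 + sin φ) = 0.3333.
σ_v = γz + q = 127.3 × 13.0 + 1005 = 2660 psf.
σ_h = K_a σ_v = 0.3333 × 2660 = 886.6 psf.

887 psf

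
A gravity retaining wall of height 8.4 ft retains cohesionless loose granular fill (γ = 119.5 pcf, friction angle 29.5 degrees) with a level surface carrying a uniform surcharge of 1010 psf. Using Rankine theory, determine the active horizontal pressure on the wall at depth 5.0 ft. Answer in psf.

K_a = (1 − sin φ)/(1 + sin φ) = 0.3401.
σ_v = γz + q = 119.5 × 5.0 + 1010 = 1608 psf.
σ_h = K_a σ_v = 0.3401 × 1608 = 546.7 psf.

547 psf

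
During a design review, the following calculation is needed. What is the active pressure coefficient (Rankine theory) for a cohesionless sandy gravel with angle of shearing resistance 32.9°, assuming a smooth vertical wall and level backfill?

K_a = (1 − sin φ)/(1 + sin φ) = (1 − sin 32.9°)/(1 + sin 32.9°) = 0.2960.

0.296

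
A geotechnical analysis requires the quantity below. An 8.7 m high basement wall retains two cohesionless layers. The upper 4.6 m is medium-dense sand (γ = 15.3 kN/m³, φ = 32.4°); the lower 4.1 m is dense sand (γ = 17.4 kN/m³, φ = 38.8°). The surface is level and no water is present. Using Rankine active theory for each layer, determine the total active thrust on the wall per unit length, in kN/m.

K_a1 = tan²(45°−32.4°/2) = 0.3022; K_a2 = tan²(45°−38.8°/2) = 0.2296.
Layer 1: σ at base = K_a1 γ₁ h₁ = 21.27 kPa; P₁ = ½×21.27×4.6 = 48.92.
Layer 2: σ_v at top = γ₁h₁ = 70.38; σ_h top = K_a2×70.38 = 16.16; σ_h base = K_a2×(70.38+17.4×4.1) = 32.53.
P₂ = ½(16.16+32.53)×4.1 = 99.81. Total P_a = 48.92+99.81 = 148.7 kN/m.

149 kN/m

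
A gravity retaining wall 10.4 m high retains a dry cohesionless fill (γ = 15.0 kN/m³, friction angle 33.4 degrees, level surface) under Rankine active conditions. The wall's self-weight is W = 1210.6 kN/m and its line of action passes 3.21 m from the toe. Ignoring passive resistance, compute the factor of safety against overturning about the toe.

K_a = tan²(45° − 33.4°/2) = 0.2899.
P_a = ½K_aγH² = 0.5×0.2899×15.0×10.4² = 235.2 kN/m, acting at H/3 = 3.467 m above the base.
Overturning moment M_o = P_a × H/3 = 235.2 × 3.467 = 815.3.
Resisting moment M_r = W × 3.21 = 1210.6 × 3.21 = 3886.
FS_overturning = M_r/M_o = 3886/815.3 = 4.766.

4.77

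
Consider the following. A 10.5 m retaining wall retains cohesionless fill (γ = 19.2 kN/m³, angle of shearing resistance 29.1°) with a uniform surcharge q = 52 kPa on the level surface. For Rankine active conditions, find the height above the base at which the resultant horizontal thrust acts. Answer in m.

K_a = 0.3456.
Triangular part P₁ = ½K_aγH² = 365.8 at H/3 = 3.500 m; rectangular part P₂ = K_a q H = 188.7 at H/2 = 5.250 m.
ȳ = (P₁·3.500 + P₂·5.250)/(P₁+P₂) = 4.096 m.

4.10 m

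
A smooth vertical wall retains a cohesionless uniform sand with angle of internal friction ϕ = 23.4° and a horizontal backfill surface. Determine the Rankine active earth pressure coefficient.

0.431

K_a = (1 − sin φ)/(1 + sin φ) = (1 − sin 23.4°)/(1 + sin 23.4°) = 0.4315.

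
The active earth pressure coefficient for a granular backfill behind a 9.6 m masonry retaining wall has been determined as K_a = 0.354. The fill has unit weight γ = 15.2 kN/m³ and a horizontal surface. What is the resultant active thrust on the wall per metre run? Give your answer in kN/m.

248 kN/m

P = ½ K_a γ H² = 0.5 × 0.354 × 15.2 × 9.6² = 247.9 kN/m.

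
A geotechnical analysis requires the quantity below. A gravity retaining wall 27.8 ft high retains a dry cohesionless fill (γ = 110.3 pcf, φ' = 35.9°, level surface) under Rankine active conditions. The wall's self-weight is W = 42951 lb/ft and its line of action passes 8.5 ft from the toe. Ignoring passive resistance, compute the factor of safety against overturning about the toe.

3.55

K_a = tan²(45° − 35.9°/2) = 0.2607.
P_a = ½K_aγH² = 0.5×0.2607×110.3×27.8² = 11110 lb/ft, acting at H/3 = 9.267 ft above the base.
Overturning moment M_o = P_a × H/3 = 11110 × 9.267 = 103000.
Resisting moment M_r = W × 8.5 = 42951 × 8.5 = 365100.
FS_overturning = M_r/M_o = 365100/103000 = 3.545.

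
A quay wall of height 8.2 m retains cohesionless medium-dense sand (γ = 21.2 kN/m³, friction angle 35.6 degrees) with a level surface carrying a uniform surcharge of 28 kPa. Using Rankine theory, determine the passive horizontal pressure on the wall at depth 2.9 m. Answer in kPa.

339 kPa

K_p = (1 + sin φ)/(1 − sin φ) = 3.786.
σ_v = γz + q = 21.2 × 2.9 + 28 = 89.48 kPa.
σ_h = K_p σ_v = 3.786 × 89.48 = 338.8 kPa.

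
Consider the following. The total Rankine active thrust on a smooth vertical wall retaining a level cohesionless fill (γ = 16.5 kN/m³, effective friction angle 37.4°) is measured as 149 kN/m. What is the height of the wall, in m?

8.60 m

K_a = 0.2443. P_a = ½ K_a γ H² ⇒ H = √(2P_a/(K_a γ)).
H = √(2×149/(0.2443×16.5)) = 8.599 m.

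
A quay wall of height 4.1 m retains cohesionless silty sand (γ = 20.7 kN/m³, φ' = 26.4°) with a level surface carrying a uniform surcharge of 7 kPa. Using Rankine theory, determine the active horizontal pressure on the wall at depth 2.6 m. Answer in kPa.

K_a = (1 − sin φ)/(1 + sin φ) = 0.3844.
σ_v = γz + q = 20.7 × 2.6 + 7 = 60.82 kPa.
σ_h = K_a σ_v = 0.3844 × 60.82 = 23.38 kPa.

23.4 kPa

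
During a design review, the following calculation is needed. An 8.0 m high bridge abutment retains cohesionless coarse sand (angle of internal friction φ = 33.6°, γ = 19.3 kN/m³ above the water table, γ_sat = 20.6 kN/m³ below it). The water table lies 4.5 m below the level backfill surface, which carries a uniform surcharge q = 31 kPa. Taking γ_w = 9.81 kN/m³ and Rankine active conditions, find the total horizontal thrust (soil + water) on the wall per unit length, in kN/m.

294 kN/m

K_a = tan²(45° − φ/2) = 0.2875.
γ' = 20.6 − 9.81 = 10.79 kN/m³. h₂ = H − d_w = 3.5 m.
σ'_h: at surface K_a·q = 8.913; at WT K_a(q+γd_w) = 33.88; at base K_a(q+γd_w+γ'h₂) = 44.74 kPa.
P₁ = ½(8.913+33.88)×4.5 = 96.29; P₂ = ½(33.88+44.74)×3.5 = 137.6; P_w = ½γ_w h₂² = 60.09.
Total = 96.29+137.6+60.09 = 294.0 kN/m.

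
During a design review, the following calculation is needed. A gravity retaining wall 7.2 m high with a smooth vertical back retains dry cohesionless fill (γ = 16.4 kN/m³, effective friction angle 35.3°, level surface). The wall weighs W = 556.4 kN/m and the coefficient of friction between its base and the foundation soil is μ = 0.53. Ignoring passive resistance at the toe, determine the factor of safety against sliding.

K_a = tan²(45° − 35.3°/2) = 0.2675.
P_a = ½K_aγH² = 0.5×0.2675×16.4×7.2² = 113.7 kN/m, acting at H/3 = 2.400 m above the base.
FS_sliding = μW / P_a = 0.53×556.4 / 113.7 = 2.593.

2.59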